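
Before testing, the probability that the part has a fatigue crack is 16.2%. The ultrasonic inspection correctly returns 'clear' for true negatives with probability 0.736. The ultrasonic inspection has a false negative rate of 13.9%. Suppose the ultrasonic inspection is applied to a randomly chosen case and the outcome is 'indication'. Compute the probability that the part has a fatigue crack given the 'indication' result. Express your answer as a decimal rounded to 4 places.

Let H be the event that the part has a fatigue crack. P(H) = 0.162, so P(¬H) = 0.838. With E the 'indication' result, P(E|H) = 0.861 and P(E|¬H) = 0.264.
P(E) = 0.861·0.162 + 0.264·0.838 = 0.13948 + 0.22123 = 0.36071.
By Bayes' theorem, P(H|E) = 0.13948 / 0.36071 = 0.3867.

P(H | E) ≈ 0.3867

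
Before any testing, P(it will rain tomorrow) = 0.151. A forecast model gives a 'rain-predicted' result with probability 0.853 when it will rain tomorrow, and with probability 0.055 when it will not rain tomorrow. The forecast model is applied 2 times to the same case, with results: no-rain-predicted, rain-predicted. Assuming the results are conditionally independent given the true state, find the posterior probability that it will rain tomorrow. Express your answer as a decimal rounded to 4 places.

Let H be the event that it will rain tomorrow; start with P(H) = 0.151. P('rain-predicted'|H) = 0.853, P('rain-predicted'|¬H) = 0.055.
Update on result 1 ('no-rain-predicted'): P(H) ← 0.147·0.1510 / (0.147·0.1510 + 0.945·0.8490) = 0.022197/0.82450 = 0.0269.
Update on result 2 ('rain-predicted'): P(H) ← 0.853·0.0269 / (0.853·0.0269 + 0.055·0.9731) = 0.022964/0.076484 = 0.3003.

Posterior P(H) ≈ 0.3003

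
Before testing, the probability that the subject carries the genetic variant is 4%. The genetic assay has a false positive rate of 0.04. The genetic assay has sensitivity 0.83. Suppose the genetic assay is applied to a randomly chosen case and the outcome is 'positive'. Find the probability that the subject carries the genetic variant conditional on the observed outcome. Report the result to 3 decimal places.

P(H | E) ≈ 0.464

Let H be the event that the subject carries the genetic variant. P(H) = 0.04, so P(¬H) = 0.96. With E the 'positive' result, P(E|H) = 0.83 and P(E|¬H) = 0.04.
P(E) = 0.83·0.04 + 0.04·0.96 = 0.033200 + 0.038400 = 0.071600.
By Bayes' theorem, P(H|E) = 0.033200 / 0.071600 = 0.464.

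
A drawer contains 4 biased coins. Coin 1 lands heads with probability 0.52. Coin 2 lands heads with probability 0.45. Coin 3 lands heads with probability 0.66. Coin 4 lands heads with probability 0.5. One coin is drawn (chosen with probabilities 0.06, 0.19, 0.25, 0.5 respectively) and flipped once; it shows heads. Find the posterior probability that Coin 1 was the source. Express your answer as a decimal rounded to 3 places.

Posterior probability ≈ 0.059

Tabulate prior·likelihood by source: [1] prior 0.06, lik 0.52, product 0.03120; [2] prior 0.19, lik 0.45, product 0.08550; [3] prior 0.25, lik 0.66, product 0.1650; [4] prior 0.5, lik 0.5, product 0.2500.
Normalizing constant = 0.53170; the posterior for Coin 1 is its product over the sum, 0.03120/0.53170 = 0.059.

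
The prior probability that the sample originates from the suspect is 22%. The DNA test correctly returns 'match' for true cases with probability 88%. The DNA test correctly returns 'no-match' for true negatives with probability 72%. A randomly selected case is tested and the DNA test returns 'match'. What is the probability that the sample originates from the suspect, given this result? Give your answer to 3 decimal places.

Write H for 'the sample originates from the suspect'. Prior odds H:¬H = 0.22/0.78 = 0.28205. For the 'match' outcome, the likelihood ratio is 0.88/0.28 = 3.1429.
Posterior odds = 0.28205 × 3.1429 = 0.88645, so P(H|E) = 0.88645/(1+0.88645) = 0.470.

P(H | E) ≈ 0.470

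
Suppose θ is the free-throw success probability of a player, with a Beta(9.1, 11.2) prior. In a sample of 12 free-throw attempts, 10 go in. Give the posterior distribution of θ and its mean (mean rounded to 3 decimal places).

Observing 10 successes and 2 failures updates Beta(9.1, 11.2) by adding the success and failure counts to the two shape parameters: α = 9.1+10 = 19.1, β = 11.2+2 = 13.2.
E[θ | data] = 19.1/(19.1+13.2) = 0.591.

Posterior: Beta(19.1, 13.2); mean ≈ 0.591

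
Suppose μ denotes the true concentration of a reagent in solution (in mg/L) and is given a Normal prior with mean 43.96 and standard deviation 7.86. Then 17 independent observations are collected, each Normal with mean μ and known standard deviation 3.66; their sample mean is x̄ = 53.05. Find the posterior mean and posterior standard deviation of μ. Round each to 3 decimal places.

Posterior mean ≈ 52.936; posterior SD ≈ 0.882

With known σ, the Normal prior is conjugate. Weight on the data is w = (n/σ²)/(n/σ² + 1/τ₀²) = 1.26907/(1.26907+0.0161866) = 0.98741.
Posterior mean = w·x̄ + (1−w)·μ₀ = 0.98741·53.05 + 0.012594·43.96 = 52.936. Posterior variance = 1/(1.26907+0.0161866) = 0.778053, so SD = 0.882.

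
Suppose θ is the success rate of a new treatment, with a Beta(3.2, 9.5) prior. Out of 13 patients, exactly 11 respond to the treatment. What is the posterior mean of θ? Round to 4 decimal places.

Posterior mean ≈ 0.5525

Observing 11 successes and 2 failures updates Beta(3.2, 9.5) by adding the success and failure counts to the two shape parameters: α = 3.2+11 = 14.2, β = 9.5+2 = 11.5.
Posterior mean = α/(α+β) = 14.2/25.7 = 0.5525.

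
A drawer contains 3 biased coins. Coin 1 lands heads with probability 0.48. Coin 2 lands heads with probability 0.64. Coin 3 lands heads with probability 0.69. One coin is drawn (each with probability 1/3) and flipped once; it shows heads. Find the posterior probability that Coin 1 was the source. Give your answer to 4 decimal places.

P(heads|C1) = 0.48; P(heads|C2) = 0.64; P(heads|C3) = 0.69.
Prior × likelihood for each source: 0.333333·0.48=0.1600, 0.333333·0.64=0.2133, 0.333333·0.69=0.2300. Summing gives P(heads) = 0.60333.
P(Coin 1 | heads) = 0.1600 / 0.60333 = 0.2652.

Posterior probability ≈ 0.2652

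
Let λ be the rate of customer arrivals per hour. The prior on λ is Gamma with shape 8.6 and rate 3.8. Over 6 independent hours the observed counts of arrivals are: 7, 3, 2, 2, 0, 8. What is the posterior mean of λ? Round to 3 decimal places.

Posterior mean ≈ 3.122

Total count ∑xᵢ = 22 over n = 6 hours.
Gamma is conjugate to the Poisson likelihood: posterior is Gamma(shape = 8.6+22 = 30.6, rate = 3.8+6 = 9.8).
Posterior mean = shape/rate = 30.6/9.8 = 3.122.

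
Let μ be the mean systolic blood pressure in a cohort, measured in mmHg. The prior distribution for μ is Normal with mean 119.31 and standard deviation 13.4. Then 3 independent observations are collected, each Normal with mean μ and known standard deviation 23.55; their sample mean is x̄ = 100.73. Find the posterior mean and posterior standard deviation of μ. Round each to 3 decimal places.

With known σ, the Normal prior is conjugate. Weight on the data is w = (n/σ²)/(n/σ² + 1/τ₀²) = 0.00540928/(0.00540928+0.00556917) = 0.49272.
Posterior mean = w·x̄ + (1−w)·μ₀ = 0.49272·100.73 + 0.50728·119.31 = 110.155. Posterior variance = 1/(0.00540928+0.00556917) = 91.0876, so SD = 9.544.

Posterior mean ≈ 110.155; posterior SD ≈ 9.544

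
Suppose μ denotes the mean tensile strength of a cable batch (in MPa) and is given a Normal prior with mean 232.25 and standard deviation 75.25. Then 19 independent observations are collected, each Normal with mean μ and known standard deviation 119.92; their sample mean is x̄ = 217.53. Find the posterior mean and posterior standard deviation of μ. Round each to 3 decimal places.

Prior precision 1/τ₀² = 1/75.25² = 0.00017660; data precision n/σ² = 19/119.92² = 0.00132121.
Posterior precision = 0.00017660 + 0.00132121 = 0.00149780, giving posterior SD = 1/√0.00149780 = 25.839.
Posterior mean = (0.00017660·232.25 + 0.00132121·217.53) / 0.00149780 = 219.266.

Posterior mean ≈ 219.266; posterior SD ≈ 25.839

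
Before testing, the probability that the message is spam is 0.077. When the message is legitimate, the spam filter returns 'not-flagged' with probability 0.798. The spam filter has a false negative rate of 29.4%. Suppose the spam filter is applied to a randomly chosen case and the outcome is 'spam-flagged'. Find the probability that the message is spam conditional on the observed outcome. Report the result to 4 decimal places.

Write H for 'the message is spam'. Prior odds H:¬H = 0.077/0.923 = 0.083424. For the 'spam-flagged' outcome, the likelihood ratio is 0.706/0.202 = 3.4950.
Posterior odds = 0.083424 × 3.4950 = 0.29157, so P(H|E) = 0.29157/(1+0.29157) = 0.2257.

P(H | E) ≈ 0.2257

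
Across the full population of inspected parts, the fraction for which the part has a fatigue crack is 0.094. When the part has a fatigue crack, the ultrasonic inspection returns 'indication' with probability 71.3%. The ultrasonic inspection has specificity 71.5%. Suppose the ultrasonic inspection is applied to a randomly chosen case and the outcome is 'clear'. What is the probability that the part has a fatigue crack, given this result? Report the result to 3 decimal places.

P(H | E) ≈ 0.040

Let H be the event that the part has a fatigue crack. P(H) = 0.094, so P(¬H) = 0.906. With E the 'clear' result, P(E|H) = 0.287 and P(E|¬H) = 0.715.
P(E) = 0.287·0.094 + 0.715·0.906 = 0.026978 + 0.64779 = 0.67477.
By Bayes' theorem, P(H|E) = 0.026978 / 0.67477 = 0.040.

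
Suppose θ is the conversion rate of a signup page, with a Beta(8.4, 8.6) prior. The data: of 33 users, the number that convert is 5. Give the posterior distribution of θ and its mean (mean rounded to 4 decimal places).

Posterior: Beta(13.4, 36.6); mean ≈ 0.2680

The binomial likelihood is conjugate to the Beta prior: with 5 successes and 28 failures, the posterior is Beta(8.4+5, 8.6+28) = Beta(13.4, 36.6).
Posterior mean = α/(α+β) = 13.4/50 = 0.2680.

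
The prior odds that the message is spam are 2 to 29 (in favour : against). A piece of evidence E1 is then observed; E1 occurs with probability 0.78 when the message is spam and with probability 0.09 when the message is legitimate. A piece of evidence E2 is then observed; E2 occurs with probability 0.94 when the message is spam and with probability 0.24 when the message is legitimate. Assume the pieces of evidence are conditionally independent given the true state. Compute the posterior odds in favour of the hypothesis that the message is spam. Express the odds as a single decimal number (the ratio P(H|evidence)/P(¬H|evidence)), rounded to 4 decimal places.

Prior odds = 2/29 = 0.068966.
Likelihood ratio for E1 = 0.78/0.09 = 8.6667.
Likelihood ratio for E2 = 0.94/0.24 = 3.9167.
Posterior odds = prior odds × LR₁ × LR₂ = 2.3410.

Posterior odds ≈ 2.3410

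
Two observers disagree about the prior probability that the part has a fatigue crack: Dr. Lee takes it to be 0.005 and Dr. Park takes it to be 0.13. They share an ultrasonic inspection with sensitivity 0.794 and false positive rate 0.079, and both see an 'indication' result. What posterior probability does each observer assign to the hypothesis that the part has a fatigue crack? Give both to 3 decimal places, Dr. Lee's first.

Dr. Lee: 0.048; Dr. Park: 0.600

The likelihood ratio for an 'indication' result is 0.794/0.079 = 10.051.
Dr. Lee: prior odds 0.005/0.995 = 0.0050251; posterior odds 0.050506; posterior probability 0.048.
Dr. Park: prior odds 0.13/0.87 = 0.14943; posterior odds 1.5018; posterior probability 0.600.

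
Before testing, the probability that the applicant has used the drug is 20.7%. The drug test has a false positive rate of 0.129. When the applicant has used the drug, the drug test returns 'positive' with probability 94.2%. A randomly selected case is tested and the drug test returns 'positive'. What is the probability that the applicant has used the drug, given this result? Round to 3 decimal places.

Let H be the event that the applicant has used the drug. P(H) = 0.207, so P(¬H) = 0.793. With E the 'positive' result, P(E|H) = 0.942 and P(E|¬H) = 0.129.
P(E) = 0.942·0.207 + 0.129·0.793 = 0.19499 + 0.10230 = 0.29729.
By Bayes' theorem, P(H|E) = 0.19499 / 0.29729 = 0.656.

P(H | E) ≈ 0.656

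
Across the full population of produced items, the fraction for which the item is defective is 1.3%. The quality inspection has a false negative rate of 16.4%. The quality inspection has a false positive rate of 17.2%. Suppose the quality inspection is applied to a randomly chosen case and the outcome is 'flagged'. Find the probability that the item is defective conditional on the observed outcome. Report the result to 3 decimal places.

Let H be the event that the item is defective. P(H) = 0.013, so P(¬H) = 0.987. With E the 'flagged' result, P(E|H) = 0.836 and P(E|¬H) = 0.172.
P(E) = 0.836·0.013 + 0.172·0.987 = 0.010868 + 0.16976 = 0.18063.
By Bayes' theorem, P(H|E) = 0.010868 / 0.18063 = 0.060.

P(H | E) ≈ 0.060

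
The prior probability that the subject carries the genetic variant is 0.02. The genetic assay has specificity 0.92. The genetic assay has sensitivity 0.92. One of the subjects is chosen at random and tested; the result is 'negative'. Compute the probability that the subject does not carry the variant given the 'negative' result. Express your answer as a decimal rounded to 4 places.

P(¬H | E) ≈ 0.9982

Write H for 'the subject carries the genetic variant'. Prior odds H:¬H = 0.02/0.98 = 0.020408. For the 'negative' outcome, the likelihood ratio is 0.08/0.92 = 0.086957.
Posterior odds = 0.020408 × 0.086957 = 0.0017746, so P(H|E) = 0.0017746/(1+0.0017746) = 0.0018. Then P(¬H|E) = 1 − 0.0018 = 0.9982.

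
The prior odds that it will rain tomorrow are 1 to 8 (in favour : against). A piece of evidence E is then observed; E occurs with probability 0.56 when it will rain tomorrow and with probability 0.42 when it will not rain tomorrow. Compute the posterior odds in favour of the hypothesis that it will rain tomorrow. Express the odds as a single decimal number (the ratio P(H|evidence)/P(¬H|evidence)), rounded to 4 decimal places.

Prior odds = 1/8 = 0.12500.
Likelihood ratio for E = 0.56/0.42 = 1.3333.
Posterior odds = prior odds × LR = 0.16667.

Posterior odds ≈ 0.1667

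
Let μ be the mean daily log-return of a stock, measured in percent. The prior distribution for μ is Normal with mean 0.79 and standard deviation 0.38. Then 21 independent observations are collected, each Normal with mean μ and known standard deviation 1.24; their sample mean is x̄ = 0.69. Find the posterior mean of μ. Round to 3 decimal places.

Posterior mean ≈ 0.724

With known σ, the Normal prior is conjugate. Weight on the data is w = (n/σ²)/(n/σ² + 1/τ₀²) = 13.6576/(13.6576+6.92521) = 0.66354.
Posterior mean = w·x̄ + (1−w)·μ₀ = 0.66354·0.69 + 0.33646·0.79 = 0.724.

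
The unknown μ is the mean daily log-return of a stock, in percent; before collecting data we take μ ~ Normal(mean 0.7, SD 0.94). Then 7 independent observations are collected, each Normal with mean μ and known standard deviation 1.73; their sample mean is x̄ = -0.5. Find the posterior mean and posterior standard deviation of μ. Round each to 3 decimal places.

Prior precision 1/τ₀² = 1/0.94² = 1.13173; data precision n/σ² = 7/1.73² = 2.33887.
Posterior precision = 1.13173 + 2.33887 = 3.47060, giving posterior SD = 1/√3.47060 = 0.537.
Posterior mean = (1.13173·0.7 + 2.33887·-0.5) / 3.47060 = -0.109.

Posterior mean ≈ -0.109; posterior SD ≈ 0.537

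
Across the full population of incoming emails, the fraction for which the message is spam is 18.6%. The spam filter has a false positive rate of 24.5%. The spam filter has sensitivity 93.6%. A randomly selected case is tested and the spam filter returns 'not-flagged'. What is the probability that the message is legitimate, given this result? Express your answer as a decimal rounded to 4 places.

P(¬H | E) ≈ 0.9810

Write H for 'the message is spam'. Prior odds H:¬H = 0.186/0.814 = 0.22850. For the 'not-flagged' outcome, the likelihood ratio is 0.064/0.755 = 0.084768.
Posterior odds = 0.22850 × 0.084768 = 0.019370, so P(H|E) = 0.019370/(1+0.019370) = 0.0190. Then P(¬H|E) = 1 − 0.0190 = 0.9810.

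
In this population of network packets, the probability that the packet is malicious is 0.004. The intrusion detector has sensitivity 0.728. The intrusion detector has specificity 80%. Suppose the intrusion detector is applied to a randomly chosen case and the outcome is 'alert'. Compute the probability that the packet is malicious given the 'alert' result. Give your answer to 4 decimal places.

Let H be the event that the packet is malicious. P(H) = 0.004, so P(¬H) = 0.996. With E the 'alert' result, P(E|H) = 0.728 and P(E|¬H) = 0.2.
P(E) = 0.728·0.004 + 0.2·0.996 = 0.0029120 + 0.19920 = 0.20211.
By Bayes' theorem, P(H|E) = 0.0029120 / 0.20211 = 0.0144.

P(H | E) ≈ 0.0144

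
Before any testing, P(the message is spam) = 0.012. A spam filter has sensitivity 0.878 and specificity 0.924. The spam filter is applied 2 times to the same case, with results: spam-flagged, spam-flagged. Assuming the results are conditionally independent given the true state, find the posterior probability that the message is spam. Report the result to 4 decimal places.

Posterior P(H) ≈ 0.6185

With H the event that the message is spam, the joint likelihood of the observed sequence is P(data|H) = 0.878·0.878 = 0.77088 and P(data|¬H) = 0.076·0.076 = 0.0057760.
Bayes: P(H|data) = 0.012·0.77088 / (0.012·0.77088 + 0.988·0.0057760) = 0.0092506/0.014957 = 0.6185.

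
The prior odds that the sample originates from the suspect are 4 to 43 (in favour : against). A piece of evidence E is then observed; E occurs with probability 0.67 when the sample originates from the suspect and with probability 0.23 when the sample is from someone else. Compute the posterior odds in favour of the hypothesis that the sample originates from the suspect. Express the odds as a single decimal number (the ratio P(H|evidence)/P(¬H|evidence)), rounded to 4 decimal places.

Posterior odds ≈ 0.2710

Prior odds = 4/43 = 0.093023.
Likelihood ratio for E = 0.67/0.23 = 2.9130.
Posterior odds = prior odds × LR = 0.27098.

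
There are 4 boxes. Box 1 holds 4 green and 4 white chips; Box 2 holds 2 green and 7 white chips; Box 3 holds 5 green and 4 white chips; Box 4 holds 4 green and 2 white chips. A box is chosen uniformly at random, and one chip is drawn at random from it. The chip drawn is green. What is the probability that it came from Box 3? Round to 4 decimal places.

Posterior probability ≈ 0.2857

Tabulate prior·likelihood by source: [1] prior 0.25, lik 0.5, product 0.1250; [2] prior 0.25, lik 0.2222, product 0.05556; [3] prior 0.25, lik 0.5556, product 0.1389; [4] prior 0.25, lik 0.6667, product 0.1667.
Normalizing constant = 0.48611; the posterior for Box 3 is its product over the sum, 0.1389/0.48611 = 0.2857.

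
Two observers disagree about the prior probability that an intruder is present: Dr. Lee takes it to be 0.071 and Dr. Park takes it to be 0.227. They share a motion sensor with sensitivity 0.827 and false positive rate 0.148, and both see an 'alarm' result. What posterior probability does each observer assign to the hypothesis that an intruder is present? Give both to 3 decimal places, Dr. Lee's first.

The likelihood ratio for an 'alarm' result is 0.827/0.148 = 5.5878.
Dr. Lee: prior odds 0.071/0.929 = 0.076426; posterior odds 0.42706; posterior probability 0.299.
Dr. Park: prior odds 0.227/0.773 = 0.29366; posterior odds 1.6409; posterior probability 0.621.

Dr. Lee: 0.299; Dr. Park: 0.621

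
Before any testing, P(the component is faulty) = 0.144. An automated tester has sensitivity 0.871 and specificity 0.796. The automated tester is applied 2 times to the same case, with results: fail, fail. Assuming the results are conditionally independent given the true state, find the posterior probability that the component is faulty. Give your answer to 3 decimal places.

Let H be the event that the component is faulty; start with P(H) = 0.144. P('fail'|H) = 0.871, P('fail'|¬H) = 0.204.
Update on result 1 ('fail'): P(H) ← 0.871·0.1440 / (0.871·0.1440 + 0.204·0.8560) = 0.12542/0.30005 = 0.4180.
Update on result 2 ('fail'): P(H) ← 0.871·0.4180 / (0.871·0.4180 + 0.204·0.5820) = 0.36409/0.48281 = 0.7541.

Posterior P(H) ≈ 0.754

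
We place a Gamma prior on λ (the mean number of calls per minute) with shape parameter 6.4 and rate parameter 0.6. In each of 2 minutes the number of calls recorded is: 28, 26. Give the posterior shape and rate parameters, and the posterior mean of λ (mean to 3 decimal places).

Posterior: Gamma(shape=60.4, rate=2.6); mean ≈ 23.231

Total count ∑xᵢ = 54 over n = 2 minutes.
Gamma is conjugate to the Poisson likelihood: posterior is Gamma(shape = 6.4+54 = 60.4, rate = 0.6+2 = 2.6).
E[λ | data] = 60.4/2.6 = 23.231.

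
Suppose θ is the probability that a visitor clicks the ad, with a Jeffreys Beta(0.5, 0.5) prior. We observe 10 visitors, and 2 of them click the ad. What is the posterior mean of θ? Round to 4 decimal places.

Posterior mean ≈ 0.2273

The binomial likelihood is conjugate to the Beta prior: with 2 successes and 8 failures, the posterior is Beta(0.5+2, 0.5+8) = Beta(2.5, 8.5).
Posterior mean = α/(α+β) = 2.5/11 = 0.2273.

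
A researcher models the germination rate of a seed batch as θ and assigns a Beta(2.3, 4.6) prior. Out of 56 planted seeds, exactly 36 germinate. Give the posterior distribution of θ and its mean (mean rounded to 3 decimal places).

Posterior: Beta(38.3, 24.6); mean ≈ 0.609

Observing 36 successes and 20 failures updates Beta(2.3, 4.6) by adding the success and failure counts to the two shape parameters: α = 2.3+36 = 38.3, β = 4.6+20 = 24.6.
E[θ | data] = 38.3/(38.3+24.6) = 0.609.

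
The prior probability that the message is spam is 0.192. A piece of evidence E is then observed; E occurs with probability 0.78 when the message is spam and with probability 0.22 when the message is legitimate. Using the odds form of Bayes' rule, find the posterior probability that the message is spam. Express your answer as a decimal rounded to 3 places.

Prior odds = 0.192/(1−0.192) = 0.23762.
Likelihood ratio for E = 0.78/0.22 = 3.5455.
Posterior odds = prior odds × LR = 0.84248.
Posterior probability = odds/(1+odds) = 0.84248/1.8425 = 0.457.

Posterior probability ≈ 0.457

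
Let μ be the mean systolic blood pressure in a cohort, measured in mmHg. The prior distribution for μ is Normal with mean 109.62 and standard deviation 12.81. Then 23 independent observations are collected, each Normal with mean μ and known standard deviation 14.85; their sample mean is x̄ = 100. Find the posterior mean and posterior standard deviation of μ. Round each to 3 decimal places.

Posterior mean ≈ 100.531; posterior SD ≈ 3.010

Prior precision 1/τ₀² = 1/12.81² = 0.00609399; data precision n/σ² = 23/14.85² = 0.104298.
Posterior precision = 0.00609399 + 0.104298 = 0.110392, giving posterior SD = 1/√0.110392 = 3.010.
Posterior mean = (0.00609399·109.62 + 0.104298·100) / 0.110392 = 100.531.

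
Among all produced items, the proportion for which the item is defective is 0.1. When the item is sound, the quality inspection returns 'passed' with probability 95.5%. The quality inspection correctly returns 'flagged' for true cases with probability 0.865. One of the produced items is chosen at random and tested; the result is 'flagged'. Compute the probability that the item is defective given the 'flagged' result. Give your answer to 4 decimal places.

Let H be the event that the item is defective. P(H) = 0.1, so P(¬H) = 0.9. With E the 'flagged' result, P(E|H) = 0.865 and P(E|¬H) = 0.045.
P(E) = 0.865·0.1 + 0.045·0.9 = 0.086500 + 0.040500 = 0.12700.
By Bayes' theorem, P(H|E) = 0.086500 / 0.12700 = 0.6811.

P(H | E) ≈ 0.6811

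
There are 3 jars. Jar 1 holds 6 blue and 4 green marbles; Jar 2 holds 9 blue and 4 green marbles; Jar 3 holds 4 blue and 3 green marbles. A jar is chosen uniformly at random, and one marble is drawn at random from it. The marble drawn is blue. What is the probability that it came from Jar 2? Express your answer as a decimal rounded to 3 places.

Posterior probability ≈ 0.371

Tabulate prior·likelihood by source: [1] prior 0.333333, lik 0.6, product 0.2000; [2] prior 0.333333, lik 0.6923, product 0.2308; [3] prior 0.333333, lik 0.5714, product 0.1905.
Normalizing constant = 0.62125; the posterior for Jar 2 is its product over the sum, 0.2308/0.62125 = 0.371.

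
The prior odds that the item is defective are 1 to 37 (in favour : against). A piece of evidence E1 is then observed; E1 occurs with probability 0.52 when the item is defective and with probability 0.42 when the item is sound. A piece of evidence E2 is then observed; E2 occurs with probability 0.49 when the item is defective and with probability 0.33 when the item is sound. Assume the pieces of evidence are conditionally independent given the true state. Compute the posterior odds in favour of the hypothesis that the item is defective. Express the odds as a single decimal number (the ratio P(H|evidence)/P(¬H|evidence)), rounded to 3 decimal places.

Posterior odds ≈ 0.050

Prior odds = 1/37 = 0.027027.
Likelihood ratio for E1 = 0.52/0.42 = 1.2381.
Likelihood ratio for E2 = 0.49/0.33 = 1.4848.
Posterior odds = prior odds × LR₁ × LR₂ = 0.049686.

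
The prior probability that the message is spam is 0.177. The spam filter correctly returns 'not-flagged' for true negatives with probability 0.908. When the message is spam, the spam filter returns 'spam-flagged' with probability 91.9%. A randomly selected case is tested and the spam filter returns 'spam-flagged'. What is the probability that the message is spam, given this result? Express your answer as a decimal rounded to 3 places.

P(H | E) ≈ 0.682

Let H be the event that the message is spam. P(H) = 0.177, so P(¬H) = 0.823. With E the 'spam-flagged' result, P(E|H) = 0.919 and P(E|¬H) = 0.092.
P(E) = 0.919·0.177 + 0.092·0.823 = 0.16266 + 0.075716 = 0.23838.
By Bayes' theorem, P(H|E) = 0.16266 / 0.23838 = 0.682.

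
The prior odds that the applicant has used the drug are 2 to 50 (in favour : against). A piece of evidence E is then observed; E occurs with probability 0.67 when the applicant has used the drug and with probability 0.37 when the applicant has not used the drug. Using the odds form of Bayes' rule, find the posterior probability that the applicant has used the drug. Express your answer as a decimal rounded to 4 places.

Posterior probability ≈ 0.0675

Prior odds = 2/50 = 0.040000.
Likelihood ratio for E = 0.67/0.37 = 1.8108.
Posterior odds = prior odds × LR = 0.072432.
Posterior probability = odds/(1+odds) = 0.072432/1.0724 = 0.0675.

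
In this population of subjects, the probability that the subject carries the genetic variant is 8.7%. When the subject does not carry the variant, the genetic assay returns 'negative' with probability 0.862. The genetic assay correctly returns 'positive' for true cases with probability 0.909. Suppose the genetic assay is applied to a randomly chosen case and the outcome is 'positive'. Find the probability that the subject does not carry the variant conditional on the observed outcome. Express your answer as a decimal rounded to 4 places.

Let H be the event that the subject carries the genetic variant. P(H) = 0.087, so P(¬H) = 0.913. With E the 'positive' result, P(E|H) = 0.909 and P(E|¬H) = 0.138.
P(E) = 0.909·0.087 + 0.138·0.913 = 0.079083 + 0.12599 = 0.20508.
By Bayes' theorem, P(H|E) = 0.079083 / 0.20508 = 0.3856. Hence P(¬H|E) = 1 − 0.3856 = 0.6144.

P(¬H | E) ≈ 0.6144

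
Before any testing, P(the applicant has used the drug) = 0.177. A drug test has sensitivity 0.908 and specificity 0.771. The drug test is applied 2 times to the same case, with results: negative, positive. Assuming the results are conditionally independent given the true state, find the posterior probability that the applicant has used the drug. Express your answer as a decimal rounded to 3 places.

With H the event that the applicant has used the drug, the joint likelihood of the observed sequence is P(data|H) = 0.092·0.908 = 0.083536 and P(data|¬H) = 0.771·0.229 = 0.17656.
Bayes: P(H|data) = 0.177·0.083536 / (0.177·0.083536 + 0.823·0.17656) = 0.014786/0.16009 = 0.0924.

Posterior P(H) ≈ 0.092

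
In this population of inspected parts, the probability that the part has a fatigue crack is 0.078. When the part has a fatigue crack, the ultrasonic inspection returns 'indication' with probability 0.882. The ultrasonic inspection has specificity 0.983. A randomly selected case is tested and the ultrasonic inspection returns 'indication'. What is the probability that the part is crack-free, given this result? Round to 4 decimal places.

Write H for 'the part has a fatigue crack'. Prior odds H:¬H = 0.078/0.922 = 0.084599. For the 'indication' outcome, the likelihood ratio is 0.882/0.017 = 51.882.
Posterior odds = 0.084599 × 51.882 = 4.3892, so P(H|E) = 4.3892/(1+4.3892) = 0.8144. Then P(¬H|E) = 1 − 0.8144 = 0.1856.

P(¬H | E) ≈ 0.1856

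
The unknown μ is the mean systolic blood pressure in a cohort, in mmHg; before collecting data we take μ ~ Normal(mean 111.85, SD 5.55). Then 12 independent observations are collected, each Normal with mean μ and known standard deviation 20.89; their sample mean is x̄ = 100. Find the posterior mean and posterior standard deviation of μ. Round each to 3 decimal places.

Prior precision 1/τ₀² = 1/5.55² = 0.0324649; data precision n/σ² = 12/20.89² = 0.0274982.
Posterior precision = 0.0324649 + 0.0274982 = 0.0599631, giving posterior SD = 1/√0.0599631 = 4.084.
Posterior mean = (0.0324649·111.85 + 0.0274982·100) / 0.0599631 = 106.416.

Posterior mean ≈ 106.416; posterior SD ≈ 4.084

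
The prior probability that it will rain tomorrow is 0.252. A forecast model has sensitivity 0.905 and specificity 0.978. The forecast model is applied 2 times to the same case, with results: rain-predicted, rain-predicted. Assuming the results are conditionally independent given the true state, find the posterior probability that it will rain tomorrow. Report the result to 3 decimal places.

Let H be the event that it will rain tomorrow; start with P(H) = 0.252. P('rain-predicted'|H) = 0.905, P('rain-predicted'|¬H) = 0.022.
Update on result 1 ('rain-predicted'): P(H) ← 0.905·0.2520 / (0.905·0.2520 + 0.022·0.7480) = 0.22806/0.24452 = 0.9327.
Update on result 2 ('rain-predicted'): P(H) ← 0.905·0.9327 / (0.905·0.9327 + 0.022·0.0673) = 0.84409/0.84557 = 0.9982.

Posterior P(H) ≈ 0.998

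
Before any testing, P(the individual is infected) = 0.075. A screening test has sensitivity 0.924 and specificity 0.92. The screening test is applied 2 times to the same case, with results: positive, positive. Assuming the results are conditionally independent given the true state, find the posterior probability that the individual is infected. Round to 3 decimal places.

With H the event that the individual is infected, the joint likelihood of the observed sequence is P(data|H) = 0.924·0.924 = 0.85378 and P(data|¬H) = 0.08·0.08 = 0.0064000.
Bayes: P(H|data) = 0.075·0.85378 / (0.075·0.85378 + 0.925·0.0064000) = 0.064033/0.069953 = 0.9154.

Posterior P(H) ≈ 0.915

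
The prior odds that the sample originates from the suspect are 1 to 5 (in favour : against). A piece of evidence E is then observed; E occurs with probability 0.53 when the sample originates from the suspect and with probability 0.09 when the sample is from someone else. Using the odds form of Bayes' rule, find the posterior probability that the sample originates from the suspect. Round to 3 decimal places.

Prior odds = 1/5 = 0.20000.
Likelihood ratio for E = 0.53/0.09 = 5.8889.
Posterior odds = prior odds × LR = 1.1778.
Posterior probability = odds/(1+odds) = 1.1778/2.1778 = 0.541.

Posterior probability ≈ 0.541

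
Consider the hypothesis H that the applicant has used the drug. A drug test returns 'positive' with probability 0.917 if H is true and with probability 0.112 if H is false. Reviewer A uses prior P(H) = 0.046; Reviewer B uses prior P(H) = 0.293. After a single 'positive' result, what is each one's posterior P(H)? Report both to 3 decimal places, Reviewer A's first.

Reviewer A: 0.283; Reviewer B: 0.772

P('+'|H) = 0.917, P('+'|¬H) = 0.112.
Reviewer A: numerator 0.917·0.046 = 0.042182; evidence = 0.042182+0.112·0.954 = 0.14903; posterior = 0.283.
Reviewer B: numerator 0.917·0.293 = 0.26868; evidence = 0.26868+0.112·0.707 = 0.34786; posterior = 0.772.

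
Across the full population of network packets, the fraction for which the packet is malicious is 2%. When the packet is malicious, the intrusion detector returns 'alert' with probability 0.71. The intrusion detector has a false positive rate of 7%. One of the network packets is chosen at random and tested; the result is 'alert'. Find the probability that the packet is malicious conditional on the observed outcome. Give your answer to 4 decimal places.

P(H | E) ≈ 0.1715

Write H for 'the packet is malicious'. Prior odds H:¬H = 0.02/0.98 = 0.020408. For the 'alert' outcome, the likelihood ratio is 0.71/0.07 = 10.143.
Posterior odds = 0.020408 × 10.143 = 0.20700, so P(H|E) = 0.20700/(1+0.20700) = 0.1715.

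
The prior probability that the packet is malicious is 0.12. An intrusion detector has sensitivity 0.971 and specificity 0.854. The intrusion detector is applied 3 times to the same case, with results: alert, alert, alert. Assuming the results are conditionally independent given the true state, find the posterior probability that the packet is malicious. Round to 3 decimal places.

With H the event that the packet is malicious, the joint likelihood of the observed sequence is P(data|H) = 0.971·0.971·0.971 = 0.91550 and P(data|¬H) = 0.146·0.146·0.146 = 0.0031121.
Bayes: P(H|data) = 0.12·0.91550 / (0.12·0.91550 + 0.88·0.0031121) = 0.10986/0.11260 = 0.9757.

Posterior P(H) ≈ 0.976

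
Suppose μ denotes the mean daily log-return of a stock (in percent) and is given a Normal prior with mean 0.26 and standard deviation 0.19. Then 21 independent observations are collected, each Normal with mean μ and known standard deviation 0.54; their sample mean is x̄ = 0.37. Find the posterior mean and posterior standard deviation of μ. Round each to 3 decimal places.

Posterior mean ≈ 0.339; posterior SD ≈ 0.100

With known σ, the Normal prior is conjugate. Weight on the data is w = (n/σ²)/(n/σ² + 1/τ₀²) = 72.0165/(72.0165+27.7008) = 0.72221.
Posterior mean = w·x̄ + (1−w)·μ₀ = 0.72221·0.37 + 0.27779·0.26 = 0.339. Posterior variance = 1/(72.0165+27.7008) = 0.0100284, so SD = 0.100.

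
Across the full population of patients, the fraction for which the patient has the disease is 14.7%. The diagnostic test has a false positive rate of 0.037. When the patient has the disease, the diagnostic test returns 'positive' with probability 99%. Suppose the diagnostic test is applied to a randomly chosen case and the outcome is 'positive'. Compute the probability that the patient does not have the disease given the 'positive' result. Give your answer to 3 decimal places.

P(¬H | E) ≈ 0.178

Write H for 'the patient has the disease'. Prior odds H:¬H = 0.147/0.853 = 0.17233. For the 'positive' outcome, the likelihood ratio is 0.99/0.037 = 26.757.
Posterior odds = 0.17233 × 26.757 = 4.6111, so P(H|E) = 4.6111/(1+4.6111) = 0.822. Then P(¬H|E) = 1 − 0.822 = 0.178.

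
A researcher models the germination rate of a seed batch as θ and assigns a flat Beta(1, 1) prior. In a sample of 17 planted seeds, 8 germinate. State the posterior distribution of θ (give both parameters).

Posterior: Beta(9, 10)

The binomial likelihood is conjugate to the Beta prior: with 8 successes and 9 failures, the posterior is Beta(1+8, 1+9) = Beta(9, 10).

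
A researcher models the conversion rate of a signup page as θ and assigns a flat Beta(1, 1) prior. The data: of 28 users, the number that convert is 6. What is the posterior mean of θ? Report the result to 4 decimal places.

The binomial likelihood is conjugate to the Beta prior: with 6 successes and 22 failures, the posterior is Beta(1+6, 1+22) = Beta(7, 23).
Posterior mean = α/(α+β) = 7/30 = 0.2333.

Posterior mean ≈ 0.2333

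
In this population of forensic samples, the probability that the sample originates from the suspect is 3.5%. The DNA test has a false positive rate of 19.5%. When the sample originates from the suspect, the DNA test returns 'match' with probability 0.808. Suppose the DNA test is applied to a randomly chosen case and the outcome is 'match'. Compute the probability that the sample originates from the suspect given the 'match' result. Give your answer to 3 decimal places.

Let H be the event that the sample originates from the suspect. P(H) = 0.035, so P(¬H) = 0.965. With E the 'match' result, P(E|H) = 0.808 and P(E|¬H) = 0.195.
P(E) = 0.808·0.035 + 0.195·0.965 = 0.028280 + 0.18818 = 0.21646.
By Bayes' theorem, P(H|E) = 0.028280 / 0.21646 = 0.131.

P(H | E) ≈ 0.131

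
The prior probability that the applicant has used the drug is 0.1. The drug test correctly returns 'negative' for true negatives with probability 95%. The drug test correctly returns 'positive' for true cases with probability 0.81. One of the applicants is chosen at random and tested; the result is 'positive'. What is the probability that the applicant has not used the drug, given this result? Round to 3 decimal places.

Write H for 'the applicant has used the drug'. Prior odds H:¬H = 0.1/0.9 = 0.11111. For the 'positive' outcome, the likelihood ratio is 0.81/0.05 = 16.200.
Posterior odds = 0.11111 × 16.200 = 1.8000, so P(H|E) = 1.8000/(1+1.8000) = 0.643. Then P(¬H|E) = 1 − 0.643 = 0.357.

P(¬H | E) ≈ 0.357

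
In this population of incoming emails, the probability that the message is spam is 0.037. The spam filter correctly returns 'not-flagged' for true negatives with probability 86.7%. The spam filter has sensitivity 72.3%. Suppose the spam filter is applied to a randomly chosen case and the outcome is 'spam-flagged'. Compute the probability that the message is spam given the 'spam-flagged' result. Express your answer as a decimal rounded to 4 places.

Write H for 'the message is spam'. Prior odds H:¬H = 0.037/0.963 = 0.038422. For the 'spam-flagged' outcome, the likelihood ratio is 0.723/0.133 = 5.4361.
Posterior odds = 0.038422 × 5.4361 = 0.20886, so P(H|E) = 0.20886/(1+0.20886) = 0.1728.

P(H | E) ≈ 0.1728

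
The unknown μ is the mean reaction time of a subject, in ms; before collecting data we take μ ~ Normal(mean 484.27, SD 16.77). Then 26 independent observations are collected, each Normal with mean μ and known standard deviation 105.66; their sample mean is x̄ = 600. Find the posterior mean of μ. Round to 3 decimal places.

Posterior mean ≈ 530.071

With known σ, the Normal prior is conjugate. Weight on the data is w = (n/σ²)/(n/σ² + 1/τ₀²) = 0.00232891/(0.00232891+0.00355577) = 0.39576.
Posterior mean = w·x̄ + (1−w)·μ₀ = 0.39576·600 + 0.60424·484.27 = 530.071.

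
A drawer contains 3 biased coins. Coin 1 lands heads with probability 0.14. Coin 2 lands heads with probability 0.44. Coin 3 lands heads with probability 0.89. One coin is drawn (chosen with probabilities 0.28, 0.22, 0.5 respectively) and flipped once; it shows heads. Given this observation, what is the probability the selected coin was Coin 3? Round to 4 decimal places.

P(heads|C1) = 0.14; P(heads|C2) = 0.44; P(heads|C3) = 0.89.
Prior × likelihood for each source: 0.28·0.14=0.03920, 0.22·0.44=0.09680, 0.5·0.89=0.4450. Summing gives P(heads) = 0.58100.
P(Coin 3 | heads) = 0.4450 / 0.58100 = 0.7659.

Posterior probability ≈ 0.7659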